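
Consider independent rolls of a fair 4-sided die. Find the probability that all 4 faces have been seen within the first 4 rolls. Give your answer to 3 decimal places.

Let A_i be the event that face i is missing after 4 rolls. By inclusion–exclusion on the A_i,
P(all seen) = Σ_{j=0}^{4} (-1)^j C(4,j)((4-j)/4)^4
= 1.0000 - 1.2656 + 0.3750 - 0.0156 + 0.0000
= 0.0938.

0.094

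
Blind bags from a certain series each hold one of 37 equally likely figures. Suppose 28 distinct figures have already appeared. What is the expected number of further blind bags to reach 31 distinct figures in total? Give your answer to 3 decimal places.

14.022

With k distinct figures already seen, the next new one takes an expected 37/(37-k) blind bags.
Sum over k = 28,...,30: E = 37/9 + 37/8 + 37/7 = 14.0218.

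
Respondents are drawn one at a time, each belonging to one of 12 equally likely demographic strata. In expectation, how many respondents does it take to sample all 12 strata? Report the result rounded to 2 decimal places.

37.24

Split into phases: going from k distinct to k+1 distinct takes on average 12/(12-k) respondents.
E[T] = 12/12 + 12/11 + 12/10 + ... + 12/2 + 12/1 = 12·H_{12}.
H_{12} = 3.103, so E[T] = 37.239.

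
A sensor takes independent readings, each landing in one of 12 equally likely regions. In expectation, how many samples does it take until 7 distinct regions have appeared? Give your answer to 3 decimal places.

Going from k to k+1 distinct takes a geometric number of samples with mean 12/(12-k).
Sum over k = 0,...,6: E = 12/12 + 12/11 + 12/10 + ... + 12/7 + 12/6 = 9.8385.

9.839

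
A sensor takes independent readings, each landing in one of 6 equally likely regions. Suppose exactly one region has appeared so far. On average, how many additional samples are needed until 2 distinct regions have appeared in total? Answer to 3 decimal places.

1.200

With k distinct regions already seen, the next new one takes an expected 6/(6-k) samples.
Only the k = 1 term is needed: E = 6/5 = 1.2000.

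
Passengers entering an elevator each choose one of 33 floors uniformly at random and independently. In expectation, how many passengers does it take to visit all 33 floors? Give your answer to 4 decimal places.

Split into phases: going from k distinct to k+1 distinct takes on average 33/(33-k) passengers.
E[T] = 33/33 + 33/32 + 33/31 + ... + 33/2 + 33/1 = 33·H_{33}.
H_{33} = 4.08880, so E[T] = 134.93034.

134.9303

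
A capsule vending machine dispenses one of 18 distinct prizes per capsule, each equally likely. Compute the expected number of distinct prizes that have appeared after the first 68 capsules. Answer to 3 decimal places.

For each prize, P(seen in 68 capsules) = 1 - (17/18)^68 = 0.9795.
By linearity of expectation, E[distinct seen] = 18·(1 - (17/18)^68) = 17.6308.

17.631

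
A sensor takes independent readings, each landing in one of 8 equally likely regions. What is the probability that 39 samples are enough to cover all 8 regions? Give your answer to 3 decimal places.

By inclusion–exclusion over which regions are missing,
P(all seen) = Σ_{j=0}^{8} (-1)^j C(8,j)((8-j)/8)^39
= 1.0000 - 0.0438 + 0.0004 - 0.0000 + 0.0000 - 0.0000 + 0.0000 - 0.0000 + 0.0000
= 0.9566.

0.957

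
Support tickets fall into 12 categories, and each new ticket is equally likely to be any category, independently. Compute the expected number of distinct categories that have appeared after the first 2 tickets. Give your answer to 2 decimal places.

For each category, P(seen in 2 tickets) = 1 - (11/12)^2 = 0.160.
By linearity of expectation, E[distinct seen] = 12·(1 - (11/12)^2) = 1.917.

1.92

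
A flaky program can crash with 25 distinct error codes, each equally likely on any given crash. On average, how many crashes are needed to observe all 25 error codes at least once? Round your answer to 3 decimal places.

The wait to go from k to k+1 distinct error codes is geometric with mean 25/(25-k).
E[T] = 25/25 + 25/24 + 25/23 + ... + 25/2 + 25/1 = 25·H_{25}.
H_{25} = 3.8160, so E[T] = 95.3990.

95.399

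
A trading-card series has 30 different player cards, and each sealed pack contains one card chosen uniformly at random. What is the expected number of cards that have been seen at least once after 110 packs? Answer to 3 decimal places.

For each card, P(seen in 110 packs) = 1 - (29/30)^110 = 0.9760.
By linearity of expectation, E[distinct seen] = 30·(1 - (29/30)^110) = 29.2796.

29.280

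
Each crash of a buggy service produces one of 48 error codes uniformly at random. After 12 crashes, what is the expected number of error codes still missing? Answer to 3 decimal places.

37.284

For each error code, P(unseen after 12) = (47/48)^12 = 0.7767.
By linearity of expectation, E[unseen] = 48·(47/48)^12 = 37.2838.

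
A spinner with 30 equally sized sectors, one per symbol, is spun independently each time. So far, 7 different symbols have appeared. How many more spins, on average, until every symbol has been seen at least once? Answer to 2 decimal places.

With k distinct symbols already seen, the next new one takes an expected 30/(30-k) spins.
Sum over k = 7,...,29: E = 30/23 + 30/22 + 30/21 + ... + 30/2 + 30/1 = 112.029.

112.03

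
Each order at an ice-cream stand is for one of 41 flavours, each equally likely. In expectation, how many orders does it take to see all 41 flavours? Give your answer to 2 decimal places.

176.42

The wait to go from k to k+1 distinct flavours is geometric with mean 41/(41-k).
E[T] = 41/41 + 41/40 + 41/39 + ... + 41/2 + 41/1 = 41·H_{41}.
H_{41} = 4.303, so E[T] = 176.420.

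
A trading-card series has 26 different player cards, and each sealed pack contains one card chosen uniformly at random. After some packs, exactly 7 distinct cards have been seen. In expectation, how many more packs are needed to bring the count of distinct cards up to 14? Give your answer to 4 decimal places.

11.5578

The wait to go from k to k+1 distinct cards is geometric with mean 26/(26-k).
Sum over k = 7,...,13: E = 26/19 + 26/18 + 26/17 + ... + 26/14 + 26/13 = 11.55775.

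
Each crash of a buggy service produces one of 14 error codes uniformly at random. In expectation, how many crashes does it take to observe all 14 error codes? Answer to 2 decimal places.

After k distinct error codes have appeared, the next crash gives a new one with probability (14-k)/14, so the expected wait for the (k+1)-th is 14/(14-k).
E[T] = 14/14 + 14/13 + 14/12 + ... + 14/2 + 14/1 = 14·H_{14}.
H_{14} = 3.252, so E[T] = 45.522.

45.52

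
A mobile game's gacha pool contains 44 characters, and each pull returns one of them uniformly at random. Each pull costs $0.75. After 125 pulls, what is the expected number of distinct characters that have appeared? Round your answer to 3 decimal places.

For each character, P(seen in 125 pulls) = 1 - (43/44)^125 = 0.9435.
By linearity of expectation, E[distinct seen] = 44·(1 - (43/44)^125) = 41.5144.

41.514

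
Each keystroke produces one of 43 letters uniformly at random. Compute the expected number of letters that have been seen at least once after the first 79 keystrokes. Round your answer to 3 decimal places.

For each letter, P(seen in 79 keystrokes) = 1 - (42/43)^79 = 0.8442.
By linearity of expectation, E[distinct seen] = 43·(1 - (42/43)^79) = 36.2988.

36.299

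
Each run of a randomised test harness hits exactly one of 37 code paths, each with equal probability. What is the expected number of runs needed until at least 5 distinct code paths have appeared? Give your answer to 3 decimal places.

5.294

With k distinct code paths already seen, the next new one arrives after an expected 37/(37-k) runs.
Sum over k = 0,...,4: E = 37/37 + 37/36 + 37/35 + 37/34 + 37/33 = 5.2944.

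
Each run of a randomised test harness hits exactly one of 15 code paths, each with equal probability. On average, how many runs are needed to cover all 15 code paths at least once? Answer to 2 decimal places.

49.77

After k distinct code paths have appeared, the next run gives a new one with probability (15-k)/15, so the expected wait for the (k+1)-th is 15/(15-k).
E[T] = 15/15 + 15/14 + 15/13 + ... + 15/2 + 15/1 = 15·H_{15}.
H_{15} = 3.318, so E[T] = 49.773.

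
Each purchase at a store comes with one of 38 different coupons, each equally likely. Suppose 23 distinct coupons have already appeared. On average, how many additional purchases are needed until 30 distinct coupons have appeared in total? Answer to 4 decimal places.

22.8141

The wait to go from k to k+1 distinct coupons is geometric with mean 38/(38-k).
Sum over k = 23,...,29: E = 38/15 + 38/14 + 38/13 + ... + 38/10 + 38/9 = 22.81413.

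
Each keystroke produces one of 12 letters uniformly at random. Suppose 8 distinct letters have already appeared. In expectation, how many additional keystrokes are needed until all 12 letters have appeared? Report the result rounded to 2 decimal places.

With k distinct letters already seen, the next new one takes an expected 12/(12-k) keystrokes.
Sum over k = 8,...,11: E = 12/4 + 12/3 + 12/2 + 12/1 = 25.000.

25.00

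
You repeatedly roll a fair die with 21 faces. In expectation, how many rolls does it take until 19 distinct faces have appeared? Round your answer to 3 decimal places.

With k distinct faces already seen, the next new one arrives after an expected 21/(21-k) rolls.
Sum over k = 0,...,18: E = 21/21 + 21/20 + 21/19 + ... + 21/4 + 21/3 = 45.0525.

45.053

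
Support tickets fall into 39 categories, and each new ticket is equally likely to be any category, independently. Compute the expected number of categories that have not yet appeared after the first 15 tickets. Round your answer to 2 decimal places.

26.41

For each category, P(unseen after 15) = (38/39)^15 = 0.677.
By linearity of expectation, E[unseen] = 39·(38/39)^15 = 26.415.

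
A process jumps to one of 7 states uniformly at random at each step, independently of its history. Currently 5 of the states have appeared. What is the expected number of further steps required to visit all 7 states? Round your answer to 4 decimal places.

From k distinct to k+1 distinct takes on average 7/(7-k) steps.
Sum over k = 5,...,6: E = 7/2 + 7/1 = 10.50000.

10.5000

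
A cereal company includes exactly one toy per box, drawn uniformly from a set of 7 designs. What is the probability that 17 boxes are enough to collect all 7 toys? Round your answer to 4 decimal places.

By inclusion–exclusion over which toys are missing,
P(all seen) = Σ_{j=0}^{7} (-1)^j C(7,j)((7-j)/7)^17
= 1.00000 - 0.50933 + 0.06887 - 0.00258 + 0.00002 - 0.00000 + 0.00000 - 0.00000
= 0.55697.

0.5570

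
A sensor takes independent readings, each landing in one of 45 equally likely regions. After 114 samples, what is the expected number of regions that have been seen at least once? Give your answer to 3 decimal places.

41.528

For each region, P(seen in 114 samples) = 1 - (44/45)^114 = 0.9228.
By linearity of expectation, E[distinct seen] = 45·(1 - (44/45)^114) = 41.5279.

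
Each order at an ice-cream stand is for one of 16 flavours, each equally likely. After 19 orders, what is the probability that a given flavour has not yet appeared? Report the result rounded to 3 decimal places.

0.293

On each order the fixed flavour fails to appear with probability 15/16.
P(still missing after 19) = (15/16)^19 = 0.2934.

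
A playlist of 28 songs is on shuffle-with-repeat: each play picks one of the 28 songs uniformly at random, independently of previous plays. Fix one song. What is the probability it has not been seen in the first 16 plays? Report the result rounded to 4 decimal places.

Each play misses the fixed song with probability (28-1)/28 = 27/28, independently.
P(still missing after 16) = (27/28)^16 = 0.55885.

0.5588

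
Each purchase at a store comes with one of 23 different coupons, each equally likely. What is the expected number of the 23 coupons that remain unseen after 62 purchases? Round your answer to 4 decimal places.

1.4615

For each coupon, P(unseen after 62) = (22/23)^62 = 0.06354.
By linearity of expectation, E[unseen] = 23·(22/23)^62 = 1.46153.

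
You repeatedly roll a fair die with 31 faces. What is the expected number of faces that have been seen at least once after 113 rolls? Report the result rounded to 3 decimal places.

30.238

For each face, P(seen in 113 rolls) = 1 - (30/31)^113 = 0.9754.
By linearity of expectation, E[distinct seen] = 31·(1 - (30/31)^113) = 30.2376.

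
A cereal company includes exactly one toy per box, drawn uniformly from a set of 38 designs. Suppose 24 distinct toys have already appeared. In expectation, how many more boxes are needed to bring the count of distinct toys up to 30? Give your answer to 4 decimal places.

From k distinct to k+1 distinct takes on average 38/(38-k) boxes.
Sum over k = 24,...,29: E = 38/14 + 38/13 + 38/12 + 38/11 + 38/10 + 38/9 = 20.28080.

20.2808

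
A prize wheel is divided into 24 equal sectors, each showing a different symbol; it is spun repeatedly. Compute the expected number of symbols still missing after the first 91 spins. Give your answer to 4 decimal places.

For each symbol, P(unseen after 91) = (23/24)^91 = 0.02080.
By linearity of expectation, E[unseen] = 24·(23/24)^91 = 0.49914.

0.4991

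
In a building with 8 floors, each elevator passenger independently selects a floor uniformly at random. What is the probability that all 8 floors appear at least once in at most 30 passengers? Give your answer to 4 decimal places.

Let A_i be the event that floor i is missing after 30 passengers. By inclusion–exclusion on the A_i,
P(all seen) = Σ_{j=0}^{8} (-1)^j C(8,j)((8-j)/8)^30
= 1.00000 - 0.14566 + 0.00500 - 0.00004 + 0.00000 - 0.00000 + 0.00000 - 0.00000 + 0.00000
= 0.85930.

0.8593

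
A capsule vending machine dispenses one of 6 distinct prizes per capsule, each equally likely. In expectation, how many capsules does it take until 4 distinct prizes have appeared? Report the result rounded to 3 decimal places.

Going from k to k+1 distinct takes a geometric number of capsules with mean 6/(6-k).
Sum over k = 0,...,3: E = 6/6 + 6/5 + 6/4 + 6/3 = 5.7000.

5.700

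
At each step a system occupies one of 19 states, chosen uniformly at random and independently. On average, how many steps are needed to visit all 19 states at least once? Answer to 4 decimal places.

67.4071

Split into phases: going from k distinct to k+1 distinct takes on average 19/(19-k) steps.
E[T] = 19/19 + 19/18 + 19/17 + ... + 19/2 + 19/1 = 19·H_{19}.
H_{19} = 3.54774, so E[T] = 67.40705.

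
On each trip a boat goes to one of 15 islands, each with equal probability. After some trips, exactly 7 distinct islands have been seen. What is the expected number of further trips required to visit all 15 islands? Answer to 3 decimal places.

From k distinct to k+1 distinct takes on average 15/(15-k) trips.
Sum over k = 7,...,14: E = 15/8 + 15/7 + 15/6 + ... + 15/2 + 15/1 = 40.7679.

40.768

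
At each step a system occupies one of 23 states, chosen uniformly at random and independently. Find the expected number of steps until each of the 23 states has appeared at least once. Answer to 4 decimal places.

85.8887

The wait to go from k to k+1 distinct states is geometric with mean 23/(23-k).
E[T] = 23/23 + 23/22 + 23/21 + ... + 23/2 + 23/1 = 23·H_{23}.
H_{23} = 3.73429, so E[T] = 85.88870.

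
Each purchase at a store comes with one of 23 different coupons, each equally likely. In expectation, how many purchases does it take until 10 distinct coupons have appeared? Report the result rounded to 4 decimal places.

12.7456

Going from k to k+1 distinct takes a geometric number of purchases with mean 23/(23-k).
Sum over k = 0,...,9: E = 23/23 + 23/22 + 23/21 + ... + 23/15 + 23/14 = 12.74563.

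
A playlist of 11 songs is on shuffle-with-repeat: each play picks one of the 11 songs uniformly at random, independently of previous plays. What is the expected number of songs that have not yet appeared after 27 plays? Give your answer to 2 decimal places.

0.84

For each song, P(unseen after 27) = (10/11)^27 = 0.076.
By linearity of expectation, E[unseen] = 11·(10/11)^27 = 0.839.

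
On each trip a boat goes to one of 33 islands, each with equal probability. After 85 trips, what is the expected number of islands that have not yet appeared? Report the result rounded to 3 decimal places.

2.413

For each island, P(unseen after 85) = (32/33)^85 = 0.0731.
By linearity of expectation, E[unseen] = 33·(32/33)^85 = 2.4131.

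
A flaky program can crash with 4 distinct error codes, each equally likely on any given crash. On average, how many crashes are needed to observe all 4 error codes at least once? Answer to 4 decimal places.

8.3333

After k distinct error codes have appeared, the next crash gives a new one with probability (4-k)/4, so the expected wait for the (k+1)-th is 4/(4-k).
E[T] = 4/4 + 4/3 + 4/2 + 4/1 = 4·H_{4}.
H_{4} = 2.08333, so E[T] = 8.33333.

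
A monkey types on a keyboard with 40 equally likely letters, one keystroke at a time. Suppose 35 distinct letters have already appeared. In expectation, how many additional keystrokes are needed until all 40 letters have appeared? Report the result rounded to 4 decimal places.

From k distinct to k+1 distinct takes on average 40/(40-k) keystrokes.
Sum over k = 35,...,39: E = 40/5 + 40/4 + 40/3 + 40/2 + 40/1 = 91.33333.

91.3333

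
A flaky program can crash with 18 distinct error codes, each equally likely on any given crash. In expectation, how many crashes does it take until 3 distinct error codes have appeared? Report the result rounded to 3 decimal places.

3.184

Going from k to k+1 distinct takes a geometric number of crashes with mean 18/(18-k).
Sum over k = 0,...,2: E = 18/18 + 18/17 + 18/16 = 3.1838.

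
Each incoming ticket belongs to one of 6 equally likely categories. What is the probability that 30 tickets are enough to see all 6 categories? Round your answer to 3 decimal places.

0.975

By inclusion–exclusion over which categories are missing,
P(all seen) = Σ_{j=0}^{6} (-1)^j C(6,j)((6-j)/6)^30
= 1.0000 - 0.0253 + 0.0001 - 0.0000 + 0.0000 - 0.0000 + 0.0000
= 0.9748.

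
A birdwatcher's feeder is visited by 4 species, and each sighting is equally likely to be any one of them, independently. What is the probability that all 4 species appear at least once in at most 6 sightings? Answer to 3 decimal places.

Let A_i be the event that species i is missing after 6 sightings. By inclusion–exclusion on the A_i,
P(all seen) = Σ_{j=0}^{4} (-1)^j C(4,j)((4-j)/4)^6
= 1.0000 - 0.7119 + 0.0938 - 0.0010 + 0.0000
= 0.3809.

0.381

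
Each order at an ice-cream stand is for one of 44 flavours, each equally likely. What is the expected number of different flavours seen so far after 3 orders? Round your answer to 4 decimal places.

2.9323

For each flavour, P(seen in 3 orders) = 1 - (43/44)^3 = 0.06664.
By linearity of expectation, E[distinct seen] = 44·(1 - (43/44)^3) = 2.93233.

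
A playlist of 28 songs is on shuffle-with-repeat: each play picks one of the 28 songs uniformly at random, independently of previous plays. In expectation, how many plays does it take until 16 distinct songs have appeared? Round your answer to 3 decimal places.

23.071

With k distinct songs already seen, the next new one arrives after an expected 28/(28-k) plays.
Sum over k = 0,...,15: E = 28/28 + 28/27 + 28/26 + ... + 28/14 + 28/13 = 23.0709.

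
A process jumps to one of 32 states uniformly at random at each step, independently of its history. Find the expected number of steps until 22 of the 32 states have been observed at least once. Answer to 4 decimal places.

36.1449

Going from k to k+1 distinct takes a geometric number of steps with mean 32/(32-k).
Sum over k = 0,...,21: E = 32/32 + 32/31 + 32/30 + ... + 32/12 + 32/11 = 36.14486.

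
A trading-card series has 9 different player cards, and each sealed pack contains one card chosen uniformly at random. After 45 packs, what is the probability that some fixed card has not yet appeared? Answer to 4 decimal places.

On each pack the fixed card fails to appear with probability 8/9.
P(still missing after 45) = (8/9)^45 = 0.00499.

0.0050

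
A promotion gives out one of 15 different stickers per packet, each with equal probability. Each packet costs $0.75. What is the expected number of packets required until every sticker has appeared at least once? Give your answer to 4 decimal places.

49.7734

After k distinct stickers have appeared, the next packet gives a new one with probability (15-k)/15, so the expected wait for the (k+1)-th is 15/(15-k).
E[T] = 15/15 + 15/14 + 15/13 + ... + 15/2 + 15/1 = 15·H_{15}.
H_{15} = 3.31823, so E[T] = 49.77343.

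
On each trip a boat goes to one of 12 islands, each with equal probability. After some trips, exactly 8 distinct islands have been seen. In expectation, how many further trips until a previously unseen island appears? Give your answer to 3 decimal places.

Each trip yields a new island with probability (12-8)/12 = 4/12, so the wait is geometric with mean 12/4.
E = 12/4 = 3.0000.

3.000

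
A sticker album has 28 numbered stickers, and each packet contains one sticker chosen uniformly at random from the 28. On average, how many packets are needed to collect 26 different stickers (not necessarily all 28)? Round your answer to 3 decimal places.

Going from k to k+1 distinct takes a geometric number of packets with mean 28/(28-k).
Sum over k = 0,...,25: E = 28/28 + 28/27 + 28/26 + ... + 28/4 + 28/3 = 67.9608.

67.961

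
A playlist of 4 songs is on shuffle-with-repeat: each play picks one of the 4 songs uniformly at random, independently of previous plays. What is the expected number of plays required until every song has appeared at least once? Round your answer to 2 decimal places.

8.33

Split into phases: going from k distinct to k+1 distinct takes on average 4/(4-k) plays.
E[T] = 4/4 + 4/3 + 4/2 + 4/1 = 4·H_{4}.
H_{4} = 2.083, so E[T] = 8.333.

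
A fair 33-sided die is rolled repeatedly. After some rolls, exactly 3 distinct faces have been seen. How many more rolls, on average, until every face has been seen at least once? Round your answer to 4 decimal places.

With k distinct faces already seen, the next new one takes an expected 33/(33-k) rolls.
Sum over k = 3,...,32: E = 33/30 + 33/29 + 33/28 + ... + 33/2 + 33/1 = 131.83458.

131.8346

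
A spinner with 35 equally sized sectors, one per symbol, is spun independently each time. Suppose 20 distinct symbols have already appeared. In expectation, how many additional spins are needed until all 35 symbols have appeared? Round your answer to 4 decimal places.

116.1380

With k distinct symbols already seen, the next new one takes an expected 35/(35-k) spins.
Sum over k = 20,...,34: E = 35/15 + 35/14 + 35/13 + ... + 35/2 + 35/1 = 116.13801.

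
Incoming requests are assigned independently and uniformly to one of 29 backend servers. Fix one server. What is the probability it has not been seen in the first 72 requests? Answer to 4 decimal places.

0.0799

On each request the fixed server fails to appear with probability 28/29.
P(still missing after 72) = (28/29)^72 = 0.07993.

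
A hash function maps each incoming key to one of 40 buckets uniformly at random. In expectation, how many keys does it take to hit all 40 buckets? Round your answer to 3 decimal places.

Split into phases: going from k distinct to k+1 distinct takes on average 40/(40-k) keys.
E[T] = 40/40 + 40/39 + 40/38 + ... + 40/2 + 40/1 = 40·H_{40}.
H_{40} = 4.2785, so E[T] = 171.1417.

171.142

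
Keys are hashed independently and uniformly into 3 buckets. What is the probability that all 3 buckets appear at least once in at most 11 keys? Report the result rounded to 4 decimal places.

Let A_i be the event that bucket i is missing after 11 keys. By inclusion–exclusion on the A_i,
P(all seen) = Σ_{j=0}^{3} (-1)^j C(3,j)((3-j)/3)^11
= 1.00000 - 0.03468 + 0.00002 - 0.00000
= 0.96533.

0.9653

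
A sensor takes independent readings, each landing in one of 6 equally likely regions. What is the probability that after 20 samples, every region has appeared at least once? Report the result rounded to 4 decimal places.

0.8480

Let A_i be the event that region i is missing after 20 samples. By inclusion–exclusion on the A_i,
P(all seen) = Σ_{j=0}^{6} (-1)^j C(6,j)((6-j)/6)^20
= 1.00000 - 0.15650 + 0.00451 - 0.00002 + 0.00000 - 0.00000 + 0.00000
= 0.84799.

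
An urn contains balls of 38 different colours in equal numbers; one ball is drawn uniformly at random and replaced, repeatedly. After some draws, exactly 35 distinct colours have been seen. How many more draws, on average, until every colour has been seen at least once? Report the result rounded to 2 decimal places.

With k distinct colours already seen, the next new one takes an expected 38/(38-k) draws.
Sum over k = 35,...,37: E = 38/3 + 38/2 + 38/1 = 69.667.

69.67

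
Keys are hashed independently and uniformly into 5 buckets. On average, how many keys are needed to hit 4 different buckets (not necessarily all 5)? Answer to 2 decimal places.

6.42

Going from k to k+1 distinct takes a geometric number of keys with mean 5/(5-k).
Sum over k = 0,...,3: E = 5/5 + 5/4 + 5/3 + 5/2 = 6.417.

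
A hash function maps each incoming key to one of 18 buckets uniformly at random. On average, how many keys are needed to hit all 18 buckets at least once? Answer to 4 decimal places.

The wait to go from k to k+1 distinct buckets is geometric with mean 18/(18-k).
E[T] = 18/18 + 18/17 + 18/16 + ... + 18/2 + 18/1 = 18·H_{18}.
H_{18} = 3.49511, so E[T] = 62.91195.

62.9119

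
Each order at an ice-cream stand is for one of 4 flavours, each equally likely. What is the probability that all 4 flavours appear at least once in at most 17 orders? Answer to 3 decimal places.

By inclusion–exclusion over which flavours are missing,
P(all seen) = Σ_{j=0}^{4} (-1)^j C(4,j)((4-j)/4)^17
= 1.0000 - 0.0301 + 0.0000 - 0.0000 + 0.0000
= 0.9700.

0.970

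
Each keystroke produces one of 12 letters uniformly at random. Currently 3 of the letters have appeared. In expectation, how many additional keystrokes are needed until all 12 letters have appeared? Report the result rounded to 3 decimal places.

33.948

The wait to go from k to k+1 distinct letters is geometric with mean 12/(12-k).
Sum over k = 3,...,11: E = 12/9 + 12/8 + 12/7 + ... + 12/2 + 12/1 = 33.9476.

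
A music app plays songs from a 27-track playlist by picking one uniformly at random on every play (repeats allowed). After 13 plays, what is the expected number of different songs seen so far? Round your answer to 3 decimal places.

10.469

For each song, P(seen in 13 plays) = 1 - (26/27)^13 = 0.3878.
By linearity of expectation, E[distinct seen] = 27·(1 - (26/27)^13) = 10.4694.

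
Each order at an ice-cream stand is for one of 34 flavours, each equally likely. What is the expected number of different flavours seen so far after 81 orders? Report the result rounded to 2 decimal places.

30.97

For each flavour, P(seen in 81 orders) = 1 - (33/34)^81 = 0.911.
By linearity of expectation, E[distinct seen] = 34·(1 - (33/34)^81) = 30.971.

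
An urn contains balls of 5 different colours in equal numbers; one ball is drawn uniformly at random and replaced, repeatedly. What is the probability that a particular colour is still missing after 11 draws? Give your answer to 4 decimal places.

On each draw the fixed colour fails to appear with probability 4/5.
P(still missing after 11) = (4/5)^11 = 0.08590.

0.0859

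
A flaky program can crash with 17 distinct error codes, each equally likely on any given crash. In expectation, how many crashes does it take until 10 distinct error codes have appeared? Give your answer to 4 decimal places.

With k distinct error codes already seen, the next new one arrives after an expected 17/(17-k) crashes.
Sum over k = 0,...,9: E = 17/17 + 17/16 + 17/15 + ... + 17/9 + 17/8 = 14.39382.

14.3938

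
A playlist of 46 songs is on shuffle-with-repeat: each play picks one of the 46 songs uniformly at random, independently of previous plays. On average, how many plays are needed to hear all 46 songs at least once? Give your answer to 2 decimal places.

203.17

The wait to go from k to k+1 distinct songs is geometric with mean 46/(46-k).
E[T] = 46/46 + 46/45 + 46/44 + ... + 46/2 + 46/1 = 46·H_{46}.
H_{46} = 4.417, so E[T] = 203.168.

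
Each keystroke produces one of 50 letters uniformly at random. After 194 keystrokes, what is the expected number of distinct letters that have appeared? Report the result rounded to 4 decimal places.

49.0073

For each letter, P(seen in 194 keystrokes) = 1 - (49/50)^194 = 0.98015.
By linearity of expectation, E[distinct seen] = 50·(1 - (49/50)^194) = 49.00728.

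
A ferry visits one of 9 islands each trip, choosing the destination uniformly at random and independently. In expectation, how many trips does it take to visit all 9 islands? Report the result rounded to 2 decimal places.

25.46

The wait to go from k to k+1 distinct islands is geometric with mean 9/(9-k).
E[T] = 9/9 + 9/8 + 9/7 + ... + 9/2 + 9/1 = 9·H_{9}.
H_{9} = 2.829, so E[T] = 25.461.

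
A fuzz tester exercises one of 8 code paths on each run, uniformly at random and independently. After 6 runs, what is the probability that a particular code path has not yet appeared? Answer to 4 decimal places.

0.4488

Each run misses the fixed code path with probability (8-1)/8 = 7/8, independently.
P(still missing after 6) = (7/8)^6 = 0.44880.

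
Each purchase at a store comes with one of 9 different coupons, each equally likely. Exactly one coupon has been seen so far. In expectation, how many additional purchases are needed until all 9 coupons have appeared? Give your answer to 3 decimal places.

24.461

With k distinct coupons already seen, the next new one takes an expected 9/(9-k) purchases.
Sum over k = 1,...,8: E = 9/8 + 9/7 + 9/6 + ... + 9/2 + 9/1 = 24.4607.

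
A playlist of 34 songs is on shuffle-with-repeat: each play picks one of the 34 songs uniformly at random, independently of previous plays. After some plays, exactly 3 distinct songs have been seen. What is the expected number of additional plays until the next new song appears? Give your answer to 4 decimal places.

1.0968

Each play yields a new song with probability (34-3)/34 = 31/34, so the wait is geometric with mean 34/31.
E = 34/31 = 1.09677.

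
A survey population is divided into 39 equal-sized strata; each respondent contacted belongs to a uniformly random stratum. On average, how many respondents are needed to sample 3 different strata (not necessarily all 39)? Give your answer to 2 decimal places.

3.08

With k distinct strata already seen, the next new one arrives after an expected 39/(39-k) respondents.
Sum over k = 0,...,2: E = 39/39 + 39/38 + 39/37 = 3.080.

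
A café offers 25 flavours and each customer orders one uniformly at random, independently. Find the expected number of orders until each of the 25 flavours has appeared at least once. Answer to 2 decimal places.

95.40

After k distinct flavours have appeared, the next order gives a new one with probability (25-k)/25, so the expected wait for the (k+1)-th is 25/(25-k).
E[T] = 25/25 + 25/24 + 25/23 + ... + 25/2 + 25/1 = 25·H_{25}.
H_{25} = 3.816, so E[T] = 95.399.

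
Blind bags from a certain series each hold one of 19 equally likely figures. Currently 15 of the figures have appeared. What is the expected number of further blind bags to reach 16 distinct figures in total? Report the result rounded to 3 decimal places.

From k distinct to k+1 distinct takes on average 19/(19-k) blind bags.
Only the k = 15 term is needed: E = 19/4 = 4.7500.

4.750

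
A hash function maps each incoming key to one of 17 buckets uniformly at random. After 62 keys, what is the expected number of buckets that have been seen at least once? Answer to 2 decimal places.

16.60

For each bucket, P(seen in 62 keys) = 1 - (16/17)^62 = 0.977.
By linearity of expectation, E[distinct seen] = 17·(1 - (16/17)^62) = 16.604.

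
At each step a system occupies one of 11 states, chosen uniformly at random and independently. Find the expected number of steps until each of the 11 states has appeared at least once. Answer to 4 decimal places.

33.2187

After k distinct states have appeared, the next step gives a new one with probability (11-k)/11, so the expected wait for the (k+1)-th is 11/(11-k).
E[T] = 11/11 + 11/10 + 11/9 + ... + 11/2 + 11/1 = 11·H_{11}.
H_{11} = 3.01988, so E[T] = 33.21865.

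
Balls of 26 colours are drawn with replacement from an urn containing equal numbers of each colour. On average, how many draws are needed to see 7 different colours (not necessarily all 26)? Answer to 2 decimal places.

Going from k to k+1 distinct takes a geometric number of draws with mean 26/(26-k).
Sum over k = 0,...,6: E = 26/26 + 26/25 + 26/24 + ... + 26/21 + 26/20 = 7.974.

7.97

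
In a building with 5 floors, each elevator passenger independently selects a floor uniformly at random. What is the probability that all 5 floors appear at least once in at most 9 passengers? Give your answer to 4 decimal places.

0.4271

Let A_i be the event that floor i is missing after 9 passengers. By inclusion–exclusion on the A_i,
P(all seen) = Σ_{j=0}^{5} (-1)^j C(5,j)((5-j)/5)^9
= 1.00000 - 0.67109 + 0.10078 - 0.00262 + 0.00000 - 0.00000
= 0.42707.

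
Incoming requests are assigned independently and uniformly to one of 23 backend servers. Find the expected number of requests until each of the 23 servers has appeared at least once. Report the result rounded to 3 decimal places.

After k distinct servers have appeared, the next request gives a new one with probability (23-k)/23, so the expected wait for the (k+1)-th is 23/(23-k).
E[T] = 23/23 + 23/22 + 23/21 + ... + 23/2 + 23/1 = 23·H_{23}.
H_{23} = 3.7343, so E[T] = 85.8887.

85.889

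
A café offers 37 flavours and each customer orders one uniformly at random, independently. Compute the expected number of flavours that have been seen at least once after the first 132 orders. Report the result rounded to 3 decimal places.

36.006

For each flavour, P(seen in 132 orders) = 1 - (36/37)^132 = 0.9731.
By linearity of expectation, E[distinct seen] = 37·(1 - (36/37)^132) = 36.0057.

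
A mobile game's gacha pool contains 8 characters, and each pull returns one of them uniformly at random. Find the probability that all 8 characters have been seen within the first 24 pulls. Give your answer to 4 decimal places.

By inclusion–exclusion over which characters are missing,
P(all seen) = Σ_{j=0}^{8} (-1)^j C(8,j)((8-j)/8)^24
= 1.00000 - 0.32455 + 0.02809 - 0.00071 + 0.00000 - 0.00000 + 0.00000 - 0.00000 + 0.00000
= 0.70284.

0.7028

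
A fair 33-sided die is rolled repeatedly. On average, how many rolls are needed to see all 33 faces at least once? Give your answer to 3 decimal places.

Split into phases: going from k distinct to k+1 distinct takes on average 33/(33-k) rolls.
E[T] = 33/33 + 33/32 + 33/31 + ... + 33/2 + 33/1 = 33·H_{33}.
H_{33} = 4.0888, so E[T] = 134.9303.

134.930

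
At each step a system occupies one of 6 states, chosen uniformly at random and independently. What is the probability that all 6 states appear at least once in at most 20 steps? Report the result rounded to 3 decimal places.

By inclusion–exclusion over which states are missing,
P(all seen) = Σ_{j=0}^{6} (-1)^j C(6,j)((6-j)/6)^20
= 1.0000 - 0.1565 + 0.0045 - 0.0000 + 0.0000 - 0.0000 + 0.0000
= 0.8480.

0.848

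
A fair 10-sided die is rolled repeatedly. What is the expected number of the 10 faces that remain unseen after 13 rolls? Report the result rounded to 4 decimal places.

For each face, P(unseen after 13) = (9/10)^13 = 0.25419.
By linearity of expectation, E[unseen] = 10·(9/10)^13 = 2.54187.

2.5419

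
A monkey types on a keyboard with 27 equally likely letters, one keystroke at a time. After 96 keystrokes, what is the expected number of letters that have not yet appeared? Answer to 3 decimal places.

For each letter, P(unseen after 96) = (26/27)^96 = 0.0267.
By linearity of expectation, E[unseen] = 27·(26/27)^96 = 0.7209.

0.721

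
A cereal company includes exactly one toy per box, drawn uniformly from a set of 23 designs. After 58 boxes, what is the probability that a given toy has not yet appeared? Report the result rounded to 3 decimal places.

On each box the fixed toy fails to appear with probability 22/23.
P(still missing after 58) = (22/23)^58 = 0.0759.

0.076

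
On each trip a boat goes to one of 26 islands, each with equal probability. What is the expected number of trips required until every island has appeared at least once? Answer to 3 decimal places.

The wait to go from k to k+1 distinct islands is geometric with mean 26/(26-k).
E[T] = 26/26 + 26/25 + 26/24 + ... + 26/2 + 26/1 = 26·H_{26}.
H_{26} = 3.8544, so E[T] = 100.2149.

100.215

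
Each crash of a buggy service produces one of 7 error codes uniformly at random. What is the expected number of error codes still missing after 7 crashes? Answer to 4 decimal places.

2.3794

For each error code, P(unseen after 7) = (6/7)^7 = 0.33992.
By linearity of expectation, E[unseen] = 7·(6/7)^7 = 2.37942.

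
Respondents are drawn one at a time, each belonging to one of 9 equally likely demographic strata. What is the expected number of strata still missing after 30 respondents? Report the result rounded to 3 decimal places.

0.263

For each stratum, P(unseen after 30) = (8/9)^30 = 0.0292.
By linearity of expectation, E[unseen] = 9·(8/9)^30 = 0.2628.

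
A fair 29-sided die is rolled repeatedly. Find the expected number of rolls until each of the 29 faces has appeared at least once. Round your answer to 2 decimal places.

The wait to go from k to k+1 distinct faces is geometric with mean 29/(29-k).
E[T] = 29/29 + 29/28 + 29/27 + ... + 29/2 + 29/1 = 29·H_{29}.
H_{29} = 3.962, so E[T] = 114.888.

114.89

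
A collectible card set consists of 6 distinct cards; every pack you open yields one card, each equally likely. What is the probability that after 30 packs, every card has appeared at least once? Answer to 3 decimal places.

Let A_i be the event that card i is missing after 30 packs. By inclusion–exclusion on the A_i,
P(all seen) = Σ_{j=0}^{6} (-1)^j C(6,j)((6-j)/6)^30
= 1.0000 - 0.0253 + 0.0001 - 0.0000 + 0.0000 - 0.0000 + 0.0000
= 0.9748.

0.975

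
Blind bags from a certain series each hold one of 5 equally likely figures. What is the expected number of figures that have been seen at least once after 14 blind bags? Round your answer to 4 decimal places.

For each figure, P(seen in 14 blind bags) = 1 - (4/5)^14 = 0.95602.
By linearity of expectation, E[distinct seen] = 5·(1 - (4/5)^14) = 4.78010.

4.7801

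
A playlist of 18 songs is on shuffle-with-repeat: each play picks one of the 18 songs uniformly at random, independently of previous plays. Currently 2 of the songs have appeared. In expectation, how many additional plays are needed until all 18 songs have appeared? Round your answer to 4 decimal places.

60.8531

The wait to go from k to k+1 distinct songs is geometric with mean 18/(18-k).
Sum over k = 2,...,17: E = 18/16 + 18/15 + 18/14 + ... + 18/2 + 18/1 = 60.85312.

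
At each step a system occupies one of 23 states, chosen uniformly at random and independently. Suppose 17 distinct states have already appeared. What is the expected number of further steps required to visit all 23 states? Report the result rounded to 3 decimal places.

56.350

From k distinct to k+1 distinct takes on average 23/(23-k) steps.
Sum over k = 17,...,22: E = 23/6 + 23/5 + 23/4 + 23/3 + 23/2 + 23/1 = 56.3500.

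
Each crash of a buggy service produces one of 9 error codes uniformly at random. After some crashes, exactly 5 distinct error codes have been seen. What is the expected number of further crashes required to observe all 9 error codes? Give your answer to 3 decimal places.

18.750

The wait to go from k to k+1 distinct error codes is geometric with mean 9/(9-k).
Sum over k = 5,...,8: E = 9/4 + 9/3 + 9/2 + 9/1 = 18.7500.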